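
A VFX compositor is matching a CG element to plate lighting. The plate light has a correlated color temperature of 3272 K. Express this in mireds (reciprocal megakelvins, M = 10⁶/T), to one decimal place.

M = 10⁶ / 3272 = 305.623 → 305.6 mireds.

305.6 mireds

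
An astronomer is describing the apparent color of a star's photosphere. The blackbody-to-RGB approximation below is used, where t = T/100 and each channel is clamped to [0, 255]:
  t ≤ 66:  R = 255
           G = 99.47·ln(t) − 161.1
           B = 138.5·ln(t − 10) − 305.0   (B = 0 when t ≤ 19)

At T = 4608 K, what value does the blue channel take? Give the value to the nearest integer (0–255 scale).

t = 4608/100 = 46.08; the t ≤ 66 branch applies.
B = 138.5·ln(46.08 − 10) − 305.0 = 138.5·ln 36.08 − 305.0 = 138.5·3.5857 − 305.0 = 191.625.
Rounded: 192.

192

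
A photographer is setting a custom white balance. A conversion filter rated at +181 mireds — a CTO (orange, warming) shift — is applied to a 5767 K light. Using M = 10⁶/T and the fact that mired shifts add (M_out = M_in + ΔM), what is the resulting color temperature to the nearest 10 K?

2820 K

M_in = 10⁶/5767 = 173.40 mireds.
M_out = 173.40 + (+181) = 354.40 mireds.
T_out = 10⁶/354.40 = 2821.7 K → 2820 K.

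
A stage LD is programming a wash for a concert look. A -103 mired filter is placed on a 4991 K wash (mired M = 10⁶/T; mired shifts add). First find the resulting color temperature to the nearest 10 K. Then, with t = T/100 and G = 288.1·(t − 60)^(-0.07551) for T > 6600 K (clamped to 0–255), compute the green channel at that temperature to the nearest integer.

M_in = 10⁶/4991 = 200.36; M_out = 200.36 + (-103) = 97.36.
T_out = 10⁶/97.36 = 10271.1 K → 10270 K; t = 102.7.
G = 288.1·(102.7 − 60)^(-0.07551) = 288.1·42.7^(-0.07551) = 288.1·0.75316 = 216.985.
Rounded: 217.

217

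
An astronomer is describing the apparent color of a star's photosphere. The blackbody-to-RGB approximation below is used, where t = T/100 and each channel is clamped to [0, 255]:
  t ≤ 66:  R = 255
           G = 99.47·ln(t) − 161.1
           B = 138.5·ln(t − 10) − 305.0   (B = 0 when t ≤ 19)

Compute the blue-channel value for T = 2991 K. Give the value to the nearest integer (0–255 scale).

109

t = 2991/100 = 29.91; the t ≤ 66 branch applies.
B = 138.5·ln(29.91 − 10) − 305.0 = 138.5·ln 19.91 − 305.0 = 138.5·2.9912 − 305.0 = 109.284.
Rounded: 109.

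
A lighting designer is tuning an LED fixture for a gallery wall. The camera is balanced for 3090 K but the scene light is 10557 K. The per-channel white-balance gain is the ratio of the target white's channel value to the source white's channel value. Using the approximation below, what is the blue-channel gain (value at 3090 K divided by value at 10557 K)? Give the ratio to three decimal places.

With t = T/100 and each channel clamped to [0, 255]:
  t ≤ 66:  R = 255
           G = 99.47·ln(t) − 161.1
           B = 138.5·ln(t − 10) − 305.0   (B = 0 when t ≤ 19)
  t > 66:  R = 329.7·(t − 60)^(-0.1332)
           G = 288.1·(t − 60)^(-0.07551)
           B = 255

At 10557 K (t = 105.57):
  B = 255 by definition for t > 66.
At 3090 K (t = 30.9):
  B = 138.5·ln(30.9 − 10) − 305.0 = 138.5·ln 20.9 − 305.0 = 138.5·3.0397 − 305.0 = 116.005.
Gain = 116.005 / 255.000 = 0.4549 → 0.455.

0.455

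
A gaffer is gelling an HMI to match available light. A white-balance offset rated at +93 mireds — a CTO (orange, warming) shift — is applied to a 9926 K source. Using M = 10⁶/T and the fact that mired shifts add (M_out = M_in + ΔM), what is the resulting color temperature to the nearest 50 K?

M_in = 10⁶/9926 = 100.75 mireds.
M_out = 100.75 + (+93) = 193.75 mireds.
T_out = 10⁶/193.75 = 5161.4 K → 5150 K.

5150 K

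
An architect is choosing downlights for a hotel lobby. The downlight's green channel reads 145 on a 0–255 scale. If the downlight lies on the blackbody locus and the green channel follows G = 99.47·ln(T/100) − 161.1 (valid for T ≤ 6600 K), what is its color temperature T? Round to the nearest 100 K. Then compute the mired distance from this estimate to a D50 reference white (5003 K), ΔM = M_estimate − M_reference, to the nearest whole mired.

+255 mireds

ln t = (145 + 161.1) / 99.47 = 3.0773.
t = e^3.0773 = 21.700.
T = 100·t = 2170 K → 2200 K to the nearest 100 K.
M_estimate = 10⁶/2200 = 454.55; M_reference = 10⁶/5003 = 199.88.
ΔM = 454.55 − 199.88 = 254.67 → +255 mireds.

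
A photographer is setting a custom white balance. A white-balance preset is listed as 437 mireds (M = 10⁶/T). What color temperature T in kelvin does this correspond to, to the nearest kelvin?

2288 K

T = 10⁶ / 437 = 2288.33 K → 2288 K.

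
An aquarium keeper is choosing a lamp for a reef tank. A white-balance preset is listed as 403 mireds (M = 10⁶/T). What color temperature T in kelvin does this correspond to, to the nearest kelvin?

2481 K

T = 10⁶ / 403 = 2481.39 K → 2481 K.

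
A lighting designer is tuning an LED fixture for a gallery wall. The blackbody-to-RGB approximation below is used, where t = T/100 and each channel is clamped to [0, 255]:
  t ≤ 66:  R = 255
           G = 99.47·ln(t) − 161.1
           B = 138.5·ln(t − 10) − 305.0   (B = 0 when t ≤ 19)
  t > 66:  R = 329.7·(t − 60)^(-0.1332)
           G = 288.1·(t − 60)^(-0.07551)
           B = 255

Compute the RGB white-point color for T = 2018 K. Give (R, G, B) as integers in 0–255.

(255, 138, 16)

t = 2018/100 = 20.18; the t ≤ 66 branch applies.
R = 255 by definition for t ≤ 66.
G = 99.47·ln 20.18 − 161.1 = 99.47·3.0047 − 161.1 = 137.777.
B = 138.5·ln(20.18 − 10) − 305.0 = 138.5·ln 10.18 − 305.0 = 138.5·2.3204 − 305.0 = 16.379.
Rounded: (255, 138, 16).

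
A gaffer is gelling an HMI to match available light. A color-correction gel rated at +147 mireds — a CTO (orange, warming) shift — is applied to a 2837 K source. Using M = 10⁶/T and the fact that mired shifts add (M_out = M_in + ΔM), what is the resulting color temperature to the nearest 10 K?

2000 K

M_in = 10⁶/2837 = 352.49 mireds.
M_out = 352.49 + (+147) = 499.49 mireds.
T_out = 10⁶/499.49 = 2002.1 K → 2000 K.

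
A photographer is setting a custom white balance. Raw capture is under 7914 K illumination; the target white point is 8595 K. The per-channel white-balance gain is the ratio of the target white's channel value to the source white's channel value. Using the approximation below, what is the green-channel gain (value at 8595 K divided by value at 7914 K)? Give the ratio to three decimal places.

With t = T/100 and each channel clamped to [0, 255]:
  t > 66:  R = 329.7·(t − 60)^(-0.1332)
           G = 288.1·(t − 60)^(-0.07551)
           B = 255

0.977

At 7914 K (t = 79.14):
  G = 288.1·(79.14 − 60)^(-0.07551) = 288.1·19.14^(-0.07551) = 288.1·0.80020 = 230.539.
At 8595 K (t = 85.95):
  G = 288.1·(85.95 − 60)^(-0.07551) = 288.1·25.95^(-0.07551) = 288.1·0.78202 = 225.300.
Gain = 225.300 / 230.539 = 0.9773 → 0.977.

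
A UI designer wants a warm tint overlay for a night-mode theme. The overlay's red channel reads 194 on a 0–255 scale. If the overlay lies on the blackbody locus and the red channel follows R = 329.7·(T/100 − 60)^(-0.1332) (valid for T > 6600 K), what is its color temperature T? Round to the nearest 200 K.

(t − 60)^(-0.1332) = 194/329.7 = 0.58841.
t − 60 = 0.58841^(1/-0.1332) = 0.58841^(-7.508) = 53.593, so t = 113.593.
T = 100·t = 11359 K → 11400 K to the nearest 200 K.

11400 K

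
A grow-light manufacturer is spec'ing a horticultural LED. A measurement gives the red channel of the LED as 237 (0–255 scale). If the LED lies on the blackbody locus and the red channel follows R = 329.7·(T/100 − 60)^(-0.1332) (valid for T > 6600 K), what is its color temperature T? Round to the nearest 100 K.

7200 K

(t − 60)^(-0.1332) = 237/329.7 = 0.71884.
t − 60 = 0.71884^(1/-0.1332) = 0.71884^(-7.508) = 11.922, so t = 71.922.
T = 100·t = 7192 K → 7200 K to the nearest 100 K.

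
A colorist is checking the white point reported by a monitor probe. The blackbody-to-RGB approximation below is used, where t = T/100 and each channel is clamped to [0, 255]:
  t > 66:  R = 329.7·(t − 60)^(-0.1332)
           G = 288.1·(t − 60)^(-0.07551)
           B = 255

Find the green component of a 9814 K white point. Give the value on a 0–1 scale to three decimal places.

t = 9814/100 = 98.14; the t > 66 branch applies.
G = 288.1·(98.14 − 60)^(-0.07551) = 288.1·38.14^(-0.07551) = 288.1·0.75961 = 218.843.
On a 0–1 scale: 218.843/255 = 0.8582 → 0.858.

0.858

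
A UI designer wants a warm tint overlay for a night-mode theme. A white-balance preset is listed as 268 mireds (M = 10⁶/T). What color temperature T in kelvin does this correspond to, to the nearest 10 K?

3730 K

T = 10⁶ / 268 = 3731.34 K → 3730 K.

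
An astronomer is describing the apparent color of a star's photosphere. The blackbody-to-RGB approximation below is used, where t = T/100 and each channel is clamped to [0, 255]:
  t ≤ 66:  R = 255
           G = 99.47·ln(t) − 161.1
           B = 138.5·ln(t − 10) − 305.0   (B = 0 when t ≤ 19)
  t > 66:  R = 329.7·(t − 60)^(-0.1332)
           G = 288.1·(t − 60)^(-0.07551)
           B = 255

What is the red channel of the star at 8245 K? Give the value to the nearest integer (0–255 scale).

t = 8245/100 = 82.45; the t > 66 branch applies.
R = 329.7·(82.45 − 60)^(-0.1332) = 329.7·22.45^(-0.1332) = 329.7·0.66072 = 217.840.
Rounded: 218.

218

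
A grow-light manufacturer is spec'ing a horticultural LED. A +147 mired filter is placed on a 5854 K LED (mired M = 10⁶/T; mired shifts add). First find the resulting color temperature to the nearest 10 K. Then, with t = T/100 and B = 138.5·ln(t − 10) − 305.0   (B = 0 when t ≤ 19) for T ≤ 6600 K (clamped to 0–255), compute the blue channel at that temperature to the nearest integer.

M_in = 10⁶/5854 = 170.82; M_out = 170.82 + (+147) = 317.82.
T_out = 10⁶/317.82 = 3146.4 K → 3150 K; t = 31.5.
B = 138.5·ln(31.5 − 10) − 305.0 = 138.5·ln 21.5 − 305.0 = 138.5·3.0681 − 305.0 = 119.925.
Rounded: 120.

120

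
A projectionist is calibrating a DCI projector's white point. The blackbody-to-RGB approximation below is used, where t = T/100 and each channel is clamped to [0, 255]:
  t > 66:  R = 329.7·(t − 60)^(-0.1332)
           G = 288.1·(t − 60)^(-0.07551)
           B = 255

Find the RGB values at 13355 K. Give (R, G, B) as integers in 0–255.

t = 13355/100 = 133.55; the t > 66 branch applies.
R = 329.7·(133.55 − 60)^(-0.1332) = 329.7·73.55^(-0.1332) = 329.7·0.56412 = 185.990.
G = 288.1·(133.55 − 60)^(-0.07551) = 288.1·73.55^(-0.07551) = 288.1·0.72286 = 208.256.
B = 255 by definition for t > 66.
Rounded: (186, 208, 255).

(186, 208, 255)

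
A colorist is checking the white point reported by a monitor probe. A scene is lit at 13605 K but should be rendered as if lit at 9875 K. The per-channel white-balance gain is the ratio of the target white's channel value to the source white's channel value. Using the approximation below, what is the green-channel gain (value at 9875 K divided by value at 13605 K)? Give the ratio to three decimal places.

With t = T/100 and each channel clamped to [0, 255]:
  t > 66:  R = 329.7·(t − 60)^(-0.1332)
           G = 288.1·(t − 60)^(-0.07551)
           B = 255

At 13605 K (t = 136.05):
  G = 288.1·(136.05 − 60)^(-0.07551) = 288.1·76.05^(-0.07551) = 288.1·0.72104 = 207.731.
At 9875 K (t = 98.75):
  G = 288.1·(98.75 − 60)^(-0.07551) = 288.1·38.75^(-0.07551) = 288.1·0.75870 = 218.581.
Gain = 218.581 / 207.731 = 1.0522 → 1.052.

1.052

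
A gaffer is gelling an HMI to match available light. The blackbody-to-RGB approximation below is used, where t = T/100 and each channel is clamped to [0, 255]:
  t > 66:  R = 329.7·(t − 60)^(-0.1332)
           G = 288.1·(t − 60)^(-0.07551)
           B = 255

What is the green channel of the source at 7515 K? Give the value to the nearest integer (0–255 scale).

t = 7515/100 = 75.15; the t > 66 branch applies.
G = 288.1·(75.15 − 60)^(-0.07551) = 288.1·15.15^(-0.07551) = 288.1·0.81445 = 234.644.
Rounded: 235.

235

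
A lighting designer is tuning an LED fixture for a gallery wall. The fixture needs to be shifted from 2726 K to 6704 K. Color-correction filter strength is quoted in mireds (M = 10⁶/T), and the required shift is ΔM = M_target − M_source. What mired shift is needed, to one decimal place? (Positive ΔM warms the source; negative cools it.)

M_source = 10⁶/2726 = 366.838; M_target = 10⁶/6704 = 149.165.
ΔM = 149.165 − 366.838 = -217.673 → -217.7 mireds, a cooling shift.

-217.7 mireds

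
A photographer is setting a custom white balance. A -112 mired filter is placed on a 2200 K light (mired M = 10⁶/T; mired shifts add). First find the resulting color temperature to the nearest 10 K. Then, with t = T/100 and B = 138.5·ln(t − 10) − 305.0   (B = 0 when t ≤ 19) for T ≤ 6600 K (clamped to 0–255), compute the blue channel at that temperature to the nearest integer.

104

M_in = 10⁶/2200 = 454.55; M_out = 454.55 + (-112) = 342.55.
T_out = 10⁶/342.55 = 2919.3 K → 2920 K; t = 29.2.
B = 138.5·ln(29.2 − 10) − 305.0 = 138.5·ln 19.2 − 305.0 = 138.5·2.9549 − 305.0 = 104.255.
Rounded: 104.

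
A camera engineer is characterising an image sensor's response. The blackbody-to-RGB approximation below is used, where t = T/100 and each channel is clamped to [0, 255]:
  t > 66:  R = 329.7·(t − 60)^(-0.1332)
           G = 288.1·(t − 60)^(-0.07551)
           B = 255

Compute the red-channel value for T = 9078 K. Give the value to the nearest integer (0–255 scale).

209

t = 9078/100 = 90.78; the t > 66 branch applies.
R = 329.7·(90.78 − 60)^(-0.1332) = 329.7·30.78^(-0.1332) = 329.7·0.63352 = 208.873.
Rounded: 209.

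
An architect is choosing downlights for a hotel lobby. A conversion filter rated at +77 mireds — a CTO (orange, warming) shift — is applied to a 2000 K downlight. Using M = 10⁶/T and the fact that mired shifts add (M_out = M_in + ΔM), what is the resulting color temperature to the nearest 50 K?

M_in = 10⁶/2000 = 500.00 mireds.
M_out = 500.00 + (+77) = 577.00 mireds.
T_out = 10⁶/577.00 = 1733.1 K → 1750 K.

1750 K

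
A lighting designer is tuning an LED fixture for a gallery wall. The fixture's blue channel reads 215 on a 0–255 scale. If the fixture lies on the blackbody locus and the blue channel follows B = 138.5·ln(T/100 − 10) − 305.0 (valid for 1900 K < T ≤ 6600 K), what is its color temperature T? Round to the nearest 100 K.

ln(t − 10) = (215 + 305.0) / 138.5 = 3.7545.
t − 10 = e^3.7545 = 42.713, so t = 52.713.
T = 100·t = 5271 K → 5300 K to the nearest 100 K.

5300 K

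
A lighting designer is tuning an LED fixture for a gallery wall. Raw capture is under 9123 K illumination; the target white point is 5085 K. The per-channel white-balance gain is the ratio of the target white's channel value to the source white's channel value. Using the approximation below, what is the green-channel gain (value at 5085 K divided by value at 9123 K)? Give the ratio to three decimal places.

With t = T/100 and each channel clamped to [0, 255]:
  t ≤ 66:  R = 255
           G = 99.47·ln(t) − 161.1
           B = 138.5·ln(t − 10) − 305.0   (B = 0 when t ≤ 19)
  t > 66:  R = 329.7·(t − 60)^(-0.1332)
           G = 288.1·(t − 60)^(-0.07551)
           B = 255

At 9123 K (t = 91.23):
  G = 288.1·(91.23 − 60)^(-0.07551) = 288.1·31.23^(-0.07551) = 288.1·0.77116 = 222.171.
At 5085 K (t = 50.85):
  G = 99.47·ln 50.85 − 161.1 = 99.47·3.9289 − 161.1 = 229.706.
Gain = 229.706 / 222.171 = 1.0339 → 1.034.

1.034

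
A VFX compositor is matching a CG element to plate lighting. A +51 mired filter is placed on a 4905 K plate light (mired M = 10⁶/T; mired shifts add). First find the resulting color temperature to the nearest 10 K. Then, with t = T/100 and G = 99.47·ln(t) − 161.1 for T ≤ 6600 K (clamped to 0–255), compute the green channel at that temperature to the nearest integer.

204

M_in = 10⁶/4905 = 203.87; M_out = 203.87 + (+51) = 254.87.
T_out = 10⁶/254.87 = 3923.5 K → 3920 K; t = 39.2.
G = 99.47·ln 39.2 − 161.1 = 99.47·3.6687 − 161.1 = 203.823.
Rounded: 204.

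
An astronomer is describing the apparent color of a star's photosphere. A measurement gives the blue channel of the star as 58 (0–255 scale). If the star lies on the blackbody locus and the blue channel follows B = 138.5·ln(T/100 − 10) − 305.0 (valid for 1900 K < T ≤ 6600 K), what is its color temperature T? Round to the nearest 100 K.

2400 K

ln(t − 10) = (58 + 305.0) / 138.5 = 2.6209.
t − 10 = e^2.6209 = 13.749, so t = 23.749.
T = 100·t = 2375 K → 2400 K to the nearest 100 K.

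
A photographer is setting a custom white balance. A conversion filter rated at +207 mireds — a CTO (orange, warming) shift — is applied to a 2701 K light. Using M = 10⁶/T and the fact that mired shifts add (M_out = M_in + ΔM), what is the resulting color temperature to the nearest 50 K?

M_in = 10⁶/2701 = 370.23 mireds.
M_out = 370.23 + (+207) = 577.23 mireds.
T_out = 10⁶/577.23 = 1732.4 K → 1750 K.

1750 K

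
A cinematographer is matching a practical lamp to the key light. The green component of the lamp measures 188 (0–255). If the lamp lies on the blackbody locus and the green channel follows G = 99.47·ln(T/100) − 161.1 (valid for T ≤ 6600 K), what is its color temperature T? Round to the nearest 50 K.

3350 K

ln t = (188 + 161.1) / 99.47 = 3.5096.
t = e^3.5096 = 33.435.
T = 100·t = 3343 K → 3350 K to the nearest 50 K.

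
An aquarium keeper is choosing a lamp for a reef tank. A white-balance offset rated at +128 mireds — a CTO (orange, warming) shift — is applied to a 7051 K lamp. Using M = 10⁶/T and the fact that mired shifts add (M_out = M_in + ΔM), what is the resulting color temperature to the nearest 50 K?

M_in = 10⁶/7051 = 141.82 mireds.
M_out = 141.82 + (+128) = 269.82 mireds.
T_out = 10⁶/269.82 = 3706.1 K → 3700 K.

3700 K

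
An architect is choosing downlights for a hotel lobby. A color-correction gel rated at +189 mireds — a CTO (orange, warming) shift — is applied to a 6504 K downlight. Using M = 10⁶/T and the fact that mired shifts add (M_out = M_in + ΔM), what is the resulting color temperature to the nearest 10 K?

M_in = 10⁶/6504 = 153.75 mireds.
M_out = 153.75 + (+189) = 342.75 mireds.
T_out = 10⁶/342.75 = 2917.6 K → 2920 K.

2920 K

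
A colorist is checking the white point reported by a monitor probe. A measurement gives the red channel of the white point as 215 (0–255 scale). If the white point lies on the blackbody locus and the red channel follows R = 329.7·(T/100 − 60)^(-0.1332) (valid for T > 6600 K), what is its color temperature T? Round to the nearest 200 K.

(t − 60)^(-0.1332) = 215/329.7 = 0.65211.
t − 60 = 0.65211^(1/-0.1332) = 0.65211^(-7.508) = 24.774, so t = 84.774.
T = 100·t = 8477 K → 8400 K to the nearest 200 K.

8400 K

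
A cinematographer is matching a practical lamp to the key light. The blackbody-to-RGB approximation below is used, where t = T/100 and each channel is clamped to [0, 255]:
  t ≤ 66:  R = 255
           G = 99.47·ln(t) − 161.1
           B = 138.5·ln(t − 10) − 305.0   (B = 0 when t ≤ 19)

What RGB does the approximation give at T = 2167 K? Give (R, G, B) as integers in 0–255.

t = 2167/100 = 21.67; the t ≤ 66 branch applies.
R = 255 by definition for t ≤ 66.
G = 99.47·ln 21.67 − 161.1 = 99.47·3.0759 − 161.1 = 144.863.
B = 138.5·ln(21.67 − 10) − 305.0 = 138.5·ln 11.67 − 305.0 = 138.5·2.4570 − 305.0 = 35.297.
Rounded: (255, 145, 35).

(255, 145, 35)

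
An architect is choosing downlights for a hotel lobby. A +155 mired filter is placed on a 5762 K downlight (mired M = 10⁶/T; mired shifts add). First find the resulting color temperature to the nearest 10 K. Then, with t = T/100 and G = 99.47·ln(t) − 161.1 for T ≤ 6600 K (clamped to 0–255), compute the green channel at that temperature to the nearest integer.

179

M_in = 10⁶/5762 = 173.55; M_out = 173.55 + (+155) = 328.55.
T_out = 10⁶/328.55 = 3043.7 K → 3040 K; t = 30.4.
G = 99.47·ln 30.4 − 161.1 = 99.47·3.4144 − 161.1 = 178.535.
Rounded: 179.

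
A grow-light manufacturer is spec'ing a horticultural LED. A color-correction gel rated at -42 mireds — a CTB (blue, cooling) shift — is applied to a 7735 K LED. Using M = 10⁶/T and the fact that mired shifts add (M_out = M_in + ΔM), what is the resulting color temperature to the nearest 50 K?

11450 K

M_in = 10⁶/7735 = 129.28 mireds.
M_out = 129.28 + (-42) = 87.28 mireds.
T_out = 10⁶/87.28 = 11457.1 K → 11450 K.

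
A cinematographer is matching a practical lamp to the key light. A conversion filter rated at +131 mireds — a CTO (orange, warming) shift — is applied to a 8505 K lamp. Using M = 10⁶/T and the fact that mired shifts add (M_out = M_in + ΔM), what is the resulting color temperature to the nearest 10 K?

M_in = 10⁶/8505 = 117.58 mireds.
M_out = 117.58 + (+131) = 248.58 mireds.
T_out = 10⁶/248.58 = 4022.9 K → 4020 K.

4020 K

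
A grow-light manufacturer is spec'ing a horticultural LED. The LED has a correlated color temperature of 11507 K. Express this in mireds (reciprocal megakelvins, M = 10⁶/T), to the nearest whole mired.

87 mireds

M = 10⁶ / 11507 = 86.904 → 87 mireds.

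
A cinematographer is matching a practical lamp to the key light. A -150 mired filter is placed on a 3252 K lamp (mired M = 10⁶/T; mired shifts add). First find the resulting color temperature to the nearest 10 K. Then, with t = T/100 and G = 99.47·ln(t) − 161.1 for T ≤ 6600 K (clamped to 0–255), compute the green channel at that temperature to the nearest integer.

252

M_in = 10⁶/3252 = 307.50; M_out = 307.50 + (-150) = 157.50.
T_out = 10⁶/157.50 = 6349.1 K → 6350 K; t = 63.5.
G = 99.47·ln 63.5 − 161.1 = 99.47·4.1510 − 161.1 = 251.804.
Rounded: 252.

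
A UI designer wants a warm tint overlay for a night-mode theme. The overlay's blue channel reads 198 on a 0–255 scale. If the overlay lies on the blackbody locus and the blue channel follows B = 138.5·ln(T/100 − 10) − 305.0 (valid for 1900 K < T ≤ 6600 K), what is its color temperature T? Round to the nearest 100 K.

4800 K

ln(t − 10) = (198 + 305.0) / 138.5 = 3.6318.
t − 10 = e^3.6318 = 37.780, so t = 47.780.
T = 100·t = 4778 K → 4800 K to the nearest 100 K.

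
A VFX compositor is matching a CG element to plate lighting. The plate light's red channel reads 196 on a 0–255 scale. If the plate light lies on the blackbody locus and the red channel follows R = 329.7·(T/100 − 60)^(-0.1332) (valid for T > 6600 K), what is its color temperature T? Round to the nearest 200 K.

11000 K

(t − 60)^(-0.1332) = 196/329.7 = 0.59448.
t − 60 = 0.59448^(1/-0.1332) = 0.59448^(-7.508) = 49.621, so t = 109.621.
T = 100·t = 10962 K → 11000 K to the nearest 200 K.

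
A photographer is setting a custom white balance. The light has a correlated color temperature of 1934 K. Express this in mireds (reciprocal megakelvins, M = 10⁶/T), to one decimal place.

517.1 mireds

M = 10⁶ / 1934 = 517.063 → 517.1 mireds.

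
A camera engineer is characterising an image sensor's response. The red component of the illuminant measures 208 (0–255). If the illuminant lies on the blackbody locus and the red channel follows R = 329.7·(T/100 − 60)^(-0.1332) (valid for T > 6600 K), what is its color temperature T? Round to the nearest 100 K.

(t − 60)^(-0.1332) = 208/329.7 = 0.63088.
t − 60 = 0.63088^(1/-0.1332) = 0.63088^(-7.508) = 31.763, so t = 91.763.
T = 100·t = 9176 K → 9200 K to the nearest 100 K.

9200 K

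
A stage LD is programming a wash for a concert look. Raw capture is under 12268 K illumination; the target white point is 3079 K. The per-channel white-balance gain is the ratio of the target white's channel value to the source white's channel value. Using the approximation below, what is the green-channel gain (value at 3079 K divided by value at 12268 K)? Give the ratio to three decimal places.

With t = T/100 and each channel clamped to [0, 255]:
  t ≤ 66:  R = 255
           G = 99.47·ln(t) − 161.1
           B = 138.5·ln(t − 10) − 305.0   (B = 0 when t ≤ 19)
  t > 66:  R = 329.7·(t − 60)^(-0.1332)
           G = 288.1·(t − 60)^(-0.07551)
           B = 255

At 12268 K (t = 122.68):
  G = 288.1·(122.68 − 60)^(-0.07551) = 288.1·62.68^(-0.07551) = 288.1·0.73164 = 210.786.
At 3079 K (t = 30.79):
  G = 99.47·ln 30.79 − 161.1 = 99.47·3.4272 − 161.1 = 179.803.
Gain = 179.803 / 210.786 = 0.8530 → 0.853.

0.853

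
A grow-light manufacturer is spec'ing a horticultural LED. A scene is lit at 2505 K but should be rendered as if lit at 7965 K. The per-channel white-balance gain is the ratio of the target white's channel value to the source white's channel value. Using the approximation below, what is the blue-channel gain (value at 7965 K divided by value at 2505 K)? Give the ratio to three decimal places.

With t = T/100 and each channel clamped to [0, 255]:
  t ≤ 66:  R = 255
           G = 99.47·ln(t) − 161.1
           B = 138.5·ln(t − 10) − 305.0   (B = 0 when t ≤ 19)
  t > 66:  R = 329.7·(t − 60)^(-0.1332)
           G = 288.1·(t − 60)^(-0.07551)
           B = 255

3.616

At 2505 K (t = 25.05):
  B = 138.5·ln(25.05 − 10) − 305.0 = 138.5·ln 15.05 − 305.0 = 138.5·2.7114 − 305.0 = 70.526.
At 7965 K (t = 79.65):
  B = 255 by definition for t > 66.
Gain = 255.000 / 70.526 = 3.6157 → 3.616.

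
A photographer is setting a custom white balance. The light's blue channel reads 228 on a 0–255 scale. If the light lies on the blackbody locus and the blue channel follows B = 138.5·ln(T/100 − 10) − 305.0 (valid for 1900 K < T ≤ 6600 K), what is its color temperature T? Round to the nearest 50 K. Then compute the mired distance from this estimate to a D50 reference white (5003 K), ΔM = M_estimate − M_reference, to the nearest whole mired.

-24 mireds

ln(t − 10) = (228 + 305.0) / 138.5 = 3.8484.
t − 10 = e^3.8484 = 46.917, so t = 56.917.
T = 100·t = 5692 K → 5700 K to the nearest 50 K.
M_estimate = 10⁶/5700 = 175.44; M_reference = 10⁶/5003 = 199.88.
ΔM = 175.44 − 199.88 = -24.44 → -24 mireds.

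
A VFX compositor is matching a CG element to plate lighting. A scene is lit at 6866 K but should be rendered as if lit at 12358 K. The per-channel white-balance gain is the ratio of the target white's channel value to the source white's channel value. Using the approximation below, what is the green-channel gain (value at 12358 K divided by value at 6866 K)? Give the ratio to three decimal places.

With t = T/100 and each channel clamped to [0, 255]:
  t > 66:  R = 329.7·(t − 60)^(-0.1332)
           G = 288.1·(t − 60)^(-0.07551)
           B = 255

At 6866 K (t = 68.66):
  G = 288.1·(68.66 − 60)^(-0.07551) = 288.1·8.66^(-0.07551) = 288.1·0.84959 = 244.766.
At 12358 K (t = 123.58):
  G = 288.1·(123.58 − 60)^(-0.07551) = 288.1·63.58^(-0.07551) = 288.1·0.73086 = 210.559.
Gain = 210.559 / 244.766 = 0.8602 → 0.860.

0.860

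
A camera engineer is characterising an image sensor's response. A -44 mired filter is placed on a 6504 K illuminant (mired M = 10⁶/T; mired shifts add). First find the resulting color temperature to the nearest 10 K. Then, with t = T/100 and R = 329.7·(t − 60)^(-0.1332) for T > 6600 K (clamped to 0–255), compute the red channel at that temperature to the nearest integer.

M_in = 10⁶/6504 = 153.75; M_out = 153.75 + (-44) = 109.75.
T_out = 10⁶/109.75 = 9111.5 K → 9110 K; t = 91.1.
R = 329.7·(91.1 − 60)^(-0.1332) = 329.7·31.1^(-0.1332) = 329.7·0.63265 = 208.585.
Rounded: 209.

209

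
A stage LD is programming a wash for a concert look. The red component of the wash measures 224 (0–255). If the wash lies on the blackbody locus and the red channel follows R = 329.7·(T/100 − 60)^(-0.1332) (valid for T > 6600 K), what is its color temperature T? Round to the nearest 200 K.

(t − 60)^(-0.1332) = 224/329.7 = 0.67941.
t − 60 = 0.67941^(1/-0.1332) = 0.67941^(-7.508) = 18.209, so t = 78.209.
T = 100·t = 7821 K → 7800 K to the nearest 200 K.

7800 K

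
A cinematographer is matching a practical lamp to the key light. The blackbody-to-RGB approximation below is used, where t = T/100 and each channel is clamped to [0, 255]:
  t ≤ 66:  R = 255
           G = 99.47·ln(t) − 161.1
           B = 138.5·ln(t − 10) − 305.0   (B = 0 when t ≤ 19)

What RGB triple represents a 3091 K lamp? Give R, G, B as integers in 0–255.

t = 3091/100 = 30.91; the t ≤ 66 branch applies.
R = 255 by definition for t ≤ 66.
G = 99.47·ln 30.91 − 161.1 = 99.47·3.4311 − 161.1 = 180.190.
B = 138.5·ln(30.91 − 10) − 305.0 = 138.5·ln 20.91 − 305.0 = 138.5·3.0402 − 305.0 = 116.072.
Rounded: (255, 180, 116).

R=255, G=180, B=116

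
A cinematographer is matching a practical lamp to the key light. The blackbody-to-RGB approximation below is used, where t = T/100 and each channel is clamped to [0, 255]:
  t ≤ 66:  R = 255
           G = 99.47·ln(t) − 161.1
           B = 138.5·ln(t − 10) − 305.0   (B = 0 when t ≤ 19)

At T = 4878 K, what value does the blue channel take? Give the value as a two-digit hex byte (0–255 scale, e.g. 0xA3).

t = 4878/100 = 48.78; the t ≤ 66 branch applies.
B = 138.5·ln(48.78 − 10) − 305.0 = 138.5·ln 38.78 − 305.0 = 138.5·3.6579 − 305.0 = 201.620.
Rounded: 202; in hex, 0xCA.

0xCA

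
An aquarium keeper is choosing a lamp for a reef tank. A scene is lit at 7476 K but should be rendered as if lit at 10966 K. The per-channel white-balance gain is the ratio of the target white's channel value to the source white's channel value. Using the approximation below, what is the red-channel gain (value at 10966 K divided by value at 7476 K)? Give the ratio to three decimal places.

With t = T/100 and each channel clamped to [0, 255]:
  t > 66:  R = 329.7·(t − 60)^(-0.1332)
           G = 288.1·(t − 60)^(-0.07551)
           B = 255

0.851

At 7476 K (t = 74.76):
  R = 329.7·(74.76 − 60)^(-0.1332) = 329.7·14.76^(-0.1332) = 329.7·0.69868 = 230.354.
At 10966 K (t = 109.66):
  R = 329.7·(109.66 − 60)^(-0.1332) = 329.7·49.66^(-0.1332) = 329.7·0.59442 = 195.980.
Gain = 195.980 / 230.354 = 0.8508 → 0.851.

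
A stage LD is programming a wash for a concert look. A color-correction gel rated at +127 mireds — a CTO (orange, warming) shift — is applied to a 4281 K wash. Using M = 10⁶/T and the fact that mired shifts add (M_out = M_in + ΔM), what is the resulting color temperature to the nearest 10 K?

2770 K

M_in = 10⁶/4281 = 233.59 mireds.
M_out = 233.59 + (+127) = 360.59 mireds.
T_out = 10⁶/360.59 = 2773.2 K → 2770 K.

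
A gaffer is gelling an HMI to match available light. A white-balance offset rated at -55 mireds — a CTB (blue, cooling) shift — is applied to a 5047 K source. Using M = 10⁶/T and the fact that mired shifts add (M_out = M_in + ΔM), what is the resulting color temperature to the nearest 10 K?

M_in = 10⁶/5047 = 198.14 mireds.
M_out = 198.14 + (-55) = 143.14 mireds.
T_out = 10⁶/143.14 = 6986.3 K → 6990 K.

6990 K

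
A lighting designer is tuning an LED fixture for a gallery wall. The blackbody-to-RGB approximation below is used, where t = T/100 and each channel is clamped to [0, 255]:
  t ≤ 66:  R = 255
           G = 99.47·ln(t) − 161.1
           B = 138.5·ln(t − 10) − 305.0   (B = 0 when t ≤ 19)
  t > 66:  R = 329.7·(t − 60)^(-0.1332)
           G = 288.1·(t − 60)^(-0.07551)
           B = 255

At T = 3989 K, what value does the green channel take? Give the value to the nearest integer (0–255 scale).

t = 3989/100 = 39.89; the t ≤ 66 branch applies.
G = 99.47·ln 39.89 − 161.1 = 99.47·3.6861 − 161.1 = 205.559.
Rounded: 206.

206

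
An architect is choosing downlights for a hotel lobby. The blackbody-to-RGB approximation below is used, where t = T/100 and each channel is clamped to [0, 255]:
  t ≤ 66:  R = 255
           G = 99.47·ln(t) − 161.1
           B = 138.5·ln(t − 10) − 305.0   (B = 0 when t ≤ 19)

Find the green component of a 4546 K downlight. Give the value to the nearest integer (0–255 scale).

219

t = 4546/100 = 45.46; the t ≤ 66 branch applies.
G = 99.47·ln 45.46 − 161.1 = 99.47·3.8168 − 161.1 = 218.560.
Rounded: 219.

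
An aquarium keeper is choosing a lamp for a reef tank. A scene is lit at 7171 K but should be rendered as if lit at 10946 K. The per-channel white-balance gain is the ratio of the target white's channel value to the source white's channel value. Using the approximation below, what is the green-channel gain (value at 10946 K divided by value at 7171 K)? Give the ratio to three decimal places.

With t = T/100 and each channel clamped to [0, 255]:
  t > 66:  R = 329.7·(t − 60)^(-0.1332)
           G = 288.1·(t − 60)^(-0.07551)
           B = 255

At 7171 K (t = 71.71):
  G = 288.1·(71.71 − 60)^(-0.07551) = 288.1·11.71^(-0.07551) = 288.1·0.83045 = 239.253.
At 10946 K (t = 109.46):
  G = 288.1·(109.46 − 60)^(-0.07551) = 288.1·49.46^(-0.07551) = 288.1·0.74485 = 214.590.
Gain = 214.590 / 239.253 = 0.8969 → 0.897.

0.897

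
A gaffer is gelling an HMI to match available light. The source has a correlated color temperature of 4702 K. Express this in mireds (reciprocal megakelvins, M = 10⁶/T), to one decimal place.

212.7 mireds

M = 10⁶ / 4702 = 212.675 → 212.7 mireds.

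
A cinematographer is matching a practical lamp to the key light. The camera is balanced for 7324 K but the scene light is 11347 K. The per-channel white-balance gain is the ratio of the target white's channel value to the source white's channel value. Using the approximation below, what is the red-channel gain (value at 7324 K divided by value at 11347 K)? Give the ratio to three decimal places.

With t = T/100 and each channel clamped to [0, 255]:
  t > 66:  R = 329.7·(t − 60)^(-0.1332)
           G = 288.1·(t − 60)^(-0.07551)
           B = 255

At 11347 K (t = 113.47):
  R = 329.7·(113.47 − 60)^(-0.1332) = 329.7·53.47^(-0.1332) = 329.7·0.58859 = 194.059.
At 7324 K (t = 73.24):
  R = 329.7·(73.24 − 60)^(-0.1332) = 329.7·13.24^(-0.1332) = 329.7·0.70887 = 233.713.
Gain = 233.713 / 194.059 = 1.2043 → 1.204.

1.204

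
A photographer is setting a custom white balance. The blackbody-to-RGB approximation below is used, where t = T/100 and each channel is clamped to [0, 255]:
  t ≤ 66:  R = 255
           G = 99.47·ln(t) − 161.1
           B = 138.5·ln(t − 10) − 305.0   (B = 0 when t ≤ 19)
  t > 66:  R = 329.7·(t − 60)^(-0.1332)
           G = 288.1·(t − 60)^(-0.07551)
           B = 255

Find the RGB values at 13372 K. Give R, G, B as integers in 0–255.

R=186, G=208, B=255

t = 13372/100 = 133.72; the t > 66 branch applies.
R = 329.7·(133.72 − 60)^(-0.1332) = 329.7·73.72^(-0.1332) = 329.7·0.56395 = 185.933.
G = 288.1·(133.72 − 60)^(-0.07551) = 288.1·73.72^(-0.07551) = 288.1·0.72273 = 208.220.
B = 255 by definition for t > 66.
Rounded: (186, 208, 255).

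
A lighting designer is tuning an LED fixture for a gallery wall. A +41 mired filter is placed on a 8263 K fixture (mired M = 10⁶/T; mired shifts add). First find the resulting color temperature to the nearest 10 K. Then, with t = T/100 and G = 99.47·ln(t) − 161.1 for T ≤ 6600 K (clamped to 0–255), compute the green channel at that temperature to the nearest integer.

249

M_in = 10⁶/8263 = 121.02; M_out = 121.02 + (+41) = 162.02.
T_out = 10⁶/162.02 = 6172.0 K → 6170 K; t = 61.7.
G = 99.47·ln 61.7 − 161.1 = 99.47·4.1223 − 161.1 = 248.944.
Rounded: 249.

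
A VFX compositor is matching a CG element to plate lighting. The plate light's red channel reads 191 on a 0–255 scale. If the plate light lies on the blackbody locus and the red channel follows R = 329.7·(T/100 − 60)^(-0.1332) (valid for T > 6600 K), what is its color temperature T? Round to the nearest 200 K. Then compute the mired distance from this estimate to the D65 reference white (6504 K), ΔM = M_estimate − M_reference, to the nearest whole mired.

-70 mireds

(t − 60)^(-0.1332) = 191/329.7 = 0.57931.
t − 60 = 0.57931^(1/-0.1332) = 0.57931^(-7.508) = 60.245, so t = 120.245.
T = 100·t = 12025 K → 12000 K to the nearest 200 K.
M_estimate = 10⁶/12000 = 83.33; M_reference = 10⁶/6504 = 153.75.
ΔM = 83.33 − 153.75 = -70.42 → -70 mireds.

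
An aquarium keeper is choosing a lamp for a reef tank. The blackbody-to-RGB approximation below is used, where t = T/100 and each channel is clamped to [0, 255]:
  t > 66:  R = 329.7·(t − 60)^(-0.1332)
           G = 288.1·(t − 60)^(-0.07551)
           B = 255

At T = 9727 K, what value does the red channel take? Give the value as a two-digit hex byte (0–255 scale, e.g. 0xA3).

t = 9727/100 = 97.27; the t > 66 branch applies.
R = 329.7·(97.27 − 60)^(-0.1332) = 329.7·37.27^(-0.1332) = 329.7·0.61758 = 203.617.
Rounded: 204; in hex, 0xCC.

0xCC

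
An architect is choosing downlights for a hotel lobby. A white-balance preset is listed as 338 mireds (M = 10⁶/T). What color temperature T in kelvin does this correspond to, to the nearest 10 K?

T = 10⁶ / 338 = 2958.58 K → 2960 K.

2960 K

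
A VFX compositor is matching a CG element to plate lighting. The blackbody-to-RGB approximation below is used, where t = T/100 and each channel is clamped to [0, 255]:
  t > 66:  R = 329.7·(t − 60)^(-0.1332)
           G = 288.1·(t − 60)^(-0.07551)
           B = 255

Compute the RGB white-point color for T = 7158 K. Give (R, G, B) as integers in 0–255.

t = 7158/100 = 71.58; the t > 66 branch applies.
R = 329.7·(71.58 − 60)^(-0.1332) = 329.7·11.58^(-0.1332) = 329.7·0.72163 = 237.921.
G = 288.1·(71.58 − 60)^(-0.07551) = 288.1·11.58^(-0.07551) = 288.1·0.83115 = 239.454.
B = 255 by definition for t > 66.
Rounded: (238, 239, 255).

(238, 239, 255)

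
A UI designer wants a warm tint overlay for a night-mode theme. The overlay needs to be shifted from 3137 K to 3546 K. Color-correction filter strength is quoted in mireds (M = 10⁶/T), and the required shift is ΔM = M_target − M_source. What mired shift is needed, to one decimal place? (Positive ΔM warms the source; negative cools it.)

-36.8 mireds

M_source = 10⁶/3137 = 318.776; M_target = 10⁶/3546 = 282.008.
ΔM = 282.008 − 318.776 = -36.768 → -36.8 mireds, a cooling shift.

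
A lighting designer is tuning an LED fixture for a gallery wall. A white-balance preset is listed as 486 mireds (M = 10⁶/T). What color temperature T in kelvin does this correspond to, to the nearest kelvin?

2058 K

T = 10⁶ / 486 = 2057.61 K → 2058 K.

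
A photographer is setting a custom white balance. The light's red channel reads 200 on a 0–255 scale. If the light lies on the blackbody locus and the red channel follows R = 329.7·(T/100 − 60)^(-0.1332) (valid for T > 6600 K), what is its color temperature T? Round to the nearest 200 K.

(t − 60)^(-0.1332) = 200/329.7 = 0.60661.
t − 60 = 0.60661^(1/-0.1332) = 0.60661^(-7.508) = 42.638, so t = 102.638.
T = 100·t = 10264 K → 10200 K to the nearest 200 K.

10200 K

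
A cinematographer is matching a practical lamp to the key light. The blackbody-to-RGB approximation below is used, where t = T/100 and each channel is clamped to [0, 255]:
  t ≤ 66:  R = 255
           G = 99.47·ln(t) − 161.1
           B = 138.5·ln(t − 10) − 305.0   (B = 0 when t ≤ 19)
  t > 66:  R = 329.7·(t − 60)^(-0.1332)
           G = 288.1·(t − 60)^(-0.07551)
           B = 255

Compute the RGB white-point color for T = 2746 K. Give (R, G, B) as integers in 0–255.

(255, 168, 91)

t = 2746/100 = 27.46; the t ≤ 66 branch applies.
R = 255 by definition for t ≤ 66.
G = 99.47·ln 27.46 − 161.1 = 99.47·3.3127 − 161.1 = 168.417.
B = 138.5·ln(27.46 − 10) − 305.0 = 138.5·ln 17.46 − 305.0 = 138.5·2.8599 − 305.0 = 91.098.
Rounded: (255, 168, 91).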